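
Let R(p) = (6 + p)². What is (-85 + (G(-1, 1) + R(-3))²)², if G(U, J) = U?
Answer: 441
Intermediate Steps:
(-85 + (G(-1, 1) + R(-3))²)² = (-85 + (-1 + (6 - 3)²)²)² = (-85 + (-1 + 3²)²)² = (-85 + (-1 + 9)²)² = (-85 + 8²)² = (-85 + 64)² = (-21)² = 441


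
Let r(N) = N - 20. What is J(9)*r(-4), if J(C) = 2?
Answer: -48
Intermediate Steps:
r(N) = -20 + N
J(9)*r(-4) = 2*(-20 - 4) = 2*(-24) = -48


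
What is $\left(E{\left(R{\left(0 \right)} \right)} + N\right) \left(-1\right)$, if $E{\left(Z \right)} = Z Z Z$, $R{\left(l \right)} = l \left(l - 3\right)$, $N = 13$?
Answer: $-13$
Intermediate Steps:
$R{\left(l \right)} = l \left(-3 + l\right)$
$E{\left(Z \right)} = Z^{3}$ ($E{\left(Z \right)} = Z^{2} Z = Z^{3}$)
$\left(E{\left(R{\left(0 \right)} \right)} + N\right) \left(-1\right) = \left(\left(0 \left(-3 + 0\right)\right)^{3} + 13\right) \left(-1\right) = \left(\left(0 \left(-3\right)\right)^{3} + 13\right) \left(-1\right) = \left(0^{3} + 13\right) \left(-1\right) = \left(0 + 13\right) \left(-1\right) = 13 \left(-1\right) = -13$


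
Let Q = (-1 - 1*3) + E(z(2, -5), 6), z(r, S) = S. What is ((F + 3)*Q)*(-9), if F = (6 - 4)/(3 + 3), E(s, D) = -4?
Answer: 240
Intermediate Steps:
F = 1/3 (F = 2/6 = 2*(1/6) = 1/3 ≈ 0.33333)
Q = -8 (Q = (-1 - 1*3) - 4 = (-1 - 3) - 4 = -4 - 4 = -8)
((F + 3)*Q)*(-9) = ((1/3 + 3)*(-8))*(-9) = ((10/3)*(-8))*(-9) = -80/3*(-9) = 240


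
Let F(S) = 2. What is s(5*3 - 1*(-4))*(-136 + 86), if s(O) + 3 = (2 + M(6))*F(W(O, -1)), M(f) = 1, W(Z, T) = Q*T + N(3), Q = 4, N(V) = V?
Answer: -150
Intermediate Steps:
W(Z, T) = 3 + 4*T (W(Z, T) = 4*T + 3 = 3 + 4*T)
s(O) = 3 (s(O) = -3 + (2 + 1)*2 = -3 + 3*2 = -3 + 6 = 3)
s(5*3 - 1*(-4))*(-136 + 86) = 3*(-136 + 86) = 3*(-50) = -150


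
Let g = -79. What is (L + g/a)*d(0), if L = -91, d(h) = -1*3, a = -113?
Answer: 30612/113 ≈ 270.90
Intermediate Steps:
d(h) = -3
(L + g/a)*d(0) = (-91 - 79/(-113))*(-3) = (-91 - 79*(-1/113))*(-3) = (-91 + 79/113)*(-3) = -10204/113*(-3) = 30612/113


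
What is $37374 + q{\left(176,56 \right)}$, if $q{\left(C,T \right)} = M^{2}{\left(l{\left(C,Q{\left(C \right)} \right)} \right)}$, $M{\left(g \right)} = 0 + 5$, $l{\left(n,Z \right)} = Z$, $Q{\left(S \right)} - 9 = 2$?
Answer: $37399$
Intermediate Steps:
$Q{\left(S \right)} = 11$ ($Q{\left(S \right)} = 9 + 2 = 11$)
$M{\left(g \right)} = 5$
$q{\left(C,T \right)} = 25$ ($q{\left(C,T \right)} = 5^{2} = 25$)
$37374 + q{\left(176,56 \right)} = 37374 + 25 = 37399$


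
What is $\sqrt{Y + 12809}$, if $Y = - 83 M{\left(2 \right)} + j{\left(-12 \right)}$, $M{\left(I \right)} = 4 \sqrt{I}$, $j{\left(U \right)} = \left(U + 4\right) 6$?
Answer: $\sqrt{12761 - 332 \sqrt{2}} \approx 110.87$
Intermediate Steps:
$j{\left(U \right)} = 24 + 6 U$ ($j{\left(U \right)} = \left(4 + U\right) 6 = 24 + 6 U$)
$Y = -48 - 332 \sqrt{2}$ ($Y = - 83 \cdot 4 \sqrt{2} + \left(24 + 6 \left(-12\right)\right) = - 332 \sqrt{2} + \left(24 - 72\right) = - 332 \sqrt{2} - 48 = -48 - 332 \sqrt{2} \approx -517.52$)
$\sqrt{Y + 12809} = \sqrt{\left(-48 - 332 \sqrt{2}\right) + 12809} = \sqrt{12761 - 332 \sqrt{2}}$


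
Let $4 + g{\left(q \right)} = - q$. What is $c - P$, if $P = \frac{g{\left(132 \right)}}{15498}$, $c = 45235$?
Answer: $\frac{350526083}{7749} \approx 45235.0$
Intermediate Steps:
$g{\left(q \right)} = -4 - q$
$P = - \frac{68}{7749}$ ($P = \frac{-4 - 132}{15498} = \left(-4 - 132\right) \frac{1}{15498} = \left(-136\right) \frac{1}{15498} = - \frac{68}{7749} \approx -0.0087753$)
$c - P = 45235 - - \frac{68}{7749} = 45235 + \frac{68}{7749} = \frac{350526083}{7749}$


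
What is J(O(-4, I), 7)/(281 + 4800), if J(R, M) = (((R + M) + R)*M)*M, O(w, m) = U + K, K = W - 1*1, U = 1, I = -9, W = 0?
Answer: 343/5081 ≈ 0.067506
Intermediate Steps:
K = -1 (K = 0 - 1*1 = 0 - 1 = -1)
O(w, m) = 0 (O(w, m) = 1 - 1 = 0)
J(R, M) = M²*(M + 2*R) (J(R, M) = (((M + R) + R)*M)*M = ((M + 2*R)*M)*M = (M*(M + 2*R))*M = M²*(M + 2*R))
J(O(-4, I), 7)/(281 + 4800) = (7²*(7 + 2*0))/(281 + 4800) = (49*(7 + 0))/5081 = (49*7)*(1/5081) = 343*(1/5081) = 343/5081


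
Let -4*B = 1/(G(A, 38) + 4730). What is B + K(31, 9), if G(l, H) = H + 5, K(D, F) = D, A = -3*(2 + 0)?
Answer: 591851/19092 ≈ 31.000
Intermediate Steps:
A = -6 (A = -3*2 = -6)
G(l, H) = 5 + H
B = -1/19092 (B = -1/(4*((5 + 38) + 4730)) = -1/(4*(43 + 4730)) = -¼/4773 = -¼*1/4773 = -1/19092 ≈ -5.2378e-5)
B + K(31, 9) = -1/19092 + 31 = 591851/19092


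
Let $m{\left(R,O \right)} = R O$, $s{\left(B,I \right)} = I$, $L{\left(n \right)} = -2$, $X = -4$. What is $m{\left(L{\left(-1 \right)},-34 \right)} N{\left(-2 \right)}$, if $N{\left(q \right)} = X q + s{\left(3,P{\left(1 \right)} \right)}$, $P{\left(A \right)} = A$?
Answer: $612$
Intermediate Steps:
$m{\left(R,O \right)} = O R$
$N{\left(q \right)} = 1 - 4 q$ ($N{\left(q \right)} = - 4 q + 1 = 1 - 4 q$)
$m{\left(L{\left(-1 \right)},-34 \right)} N{\left(-2 \right)} = \left(-34\right) \left(-2\right) \left(1 - -8\right) = 68 \left(1 + 8\right) = 68 \cdot 9 = 612$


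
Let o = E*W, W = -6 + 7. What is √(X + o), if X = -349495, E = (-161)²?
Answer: I*√323574 ≈ 568.84*I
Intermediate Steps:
E = 25921
W = 1
o = 25921 (o = 25921*1 = 25921)
√(X + o) = √(-349495 + 25921) = √(-323574) = I*√323574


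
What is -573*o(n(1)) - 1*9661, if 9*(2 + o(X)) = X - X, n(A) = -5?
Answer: -8515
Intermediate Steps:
o(X) = -2 (o(X) = -2 + (X - X)/9 = -2 + (⅑)*0 = -2 + 0 = -2)
-573*o(n(1)) - 1*9661 = -573*(-2) - 1*9661 = 1146 - 9661 = -8515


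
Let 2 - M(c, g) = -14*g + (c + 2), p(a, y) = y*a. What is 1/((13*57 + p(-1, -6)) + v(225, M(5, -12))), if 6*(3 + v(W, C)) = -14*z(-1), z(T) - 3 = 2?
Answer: 3/2197 ≈ 0.0013655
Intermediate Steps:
p(a, y) = a*y
z(T) = 5 (z(T) = 3 + 2 = 5)
M(c, g) = -c + 14*g (M(c, g) = 2 - (-14*g + (c + 2)) = 2 - (-14*g + (2 + c)) = 2 - (2 + c - 14*g) = 2 + (-2 - c + 14*g) = -c + 14*g)
v(W, C) = -44/3 (v(W, C) = -3 + (-14*5)/6 = -3 + (⅙)*(-70) = -3 - 35/3 = -44/3)
1/((13*57 + p(-1, -6)) + v(225, M(5, -12))) = 1/((13*57 - 1*(-6)) - 44/3) = 1/((741 + 6) - 44/3) = 1/(747 - 44/3) = 1/(2197/3) = 3/2197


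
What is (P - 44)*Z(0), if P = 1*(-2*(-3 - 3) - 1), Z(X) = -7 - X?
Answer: 231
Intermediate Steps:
P = 11 (P = 1*(-2*(-6) - 1) = 1*(12 - 1) = 1*11 = 11)
(P - 44)*Z(0) = (11 - 44)*(-7 - 1*0) = -33*(-7 + 0) = -33*(-7) = 231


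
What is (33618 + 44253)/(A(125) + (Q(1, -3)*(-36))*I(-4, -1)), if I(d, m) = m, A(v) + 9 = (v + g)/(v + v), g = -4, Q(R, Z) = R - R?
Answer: -19467750/2129 ≈ -9144.1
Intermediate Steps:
Q(R, Z) = 0
A(v) = -9 + (-4 + v)/(2*v) (A(v) = -9 + (v - 4)/(v + v) = -9 + (-4 + v)/((2*v)) = -9 + (-4 + v)*(1/(2*v)) = -9 + (-4 + v)/(2*v))
(33618 + 44253)/(A(125) + (Q(1, -3)*(-36))*I(-4, -1)) = (33618 + 44253)/((-17/2 - 2/125) + (0*(-36))*(-1)) = 77871/((-17/2 - 2*1/125) + 0*(-1)) = 77871/((-17/2 - 2/125) + 0) = 77871/(-2129/250 + 0) = 77871/(-2129/250) = 77871*(-250/2129) = -19467750/2129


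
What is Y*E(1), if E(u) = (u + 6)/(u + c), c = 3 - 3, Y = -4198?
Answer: -29386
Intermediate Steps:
c = 0
E(u) = (6 + u)/u (E(u) = (u + 6)/(u + 0) = (6 + u)/u)
Y*E(1) = -4198*(6 + 1)/1 = -4198*7 = -29386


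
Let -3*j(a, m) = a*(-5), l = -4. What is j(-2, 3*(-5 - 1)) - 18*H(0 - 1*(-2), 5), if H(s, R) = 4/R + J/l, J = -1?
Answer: -667/30 ≈ -22.233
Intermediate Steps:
H(s, R) = 1/4 + 4/R (H(s, R) = 4/R - 1/(-4) = 4/R - 1*(-1/4) = 4/R + 1/4 = 1/4 + 4/R)
j(a, m) = 5*a/3 (j(a, m) = -a*(-5)/3 = -(-5)*a/3 = 5*a/3)
j(-2, 3*(-5 - 1)) - 18*H(0 - 1*(-2), 5) = (5/3)*(-2) - 9*(16 + 5)/(2*5) = -10/3 - 9*21/(2*5) = -10/3 - 18*21/20 = -10/3 - 189/10 = -667/30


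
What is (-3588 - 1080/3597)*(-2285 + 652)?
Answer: 7025773476/1199 ≈ 5.8597e+6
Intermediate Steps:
(-3588 - 1080/3597)*(-2285 + 652) = (-3588 - 1080*1/3597)*(-1633) = (-3588 - 360/1199)*(-1633) = -4302372/1199*(-1633) = 7025773476/1199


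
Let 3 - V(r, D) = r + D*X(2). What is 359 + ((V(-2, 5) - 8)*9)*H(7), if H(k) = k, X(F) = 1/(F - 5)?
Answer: 275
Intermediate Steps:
X(F) = 1/(-5 + F)
V(r, D) = 3 - r + D/3 (V(r, D) = 3 - (r + D/(-5 + 2)) = 3 - (r + D/(-3)) = 3 - (r + D*(-⅓)) = 3 - (r - D/3) = 3 + (-r + D/3) = 3 - r + D/3)
359 + ((V(-2, 5) - 8)*9)*H(7) = 359 + (((3 - 1*(-2) + (⅓)*5) - 8)*9)*7 = 359 + (((3 + 2 + 5/3) - 8)*9)*7 = 359 + ((20/3 - 8)*9)*7 = 359 - 4/3*9*7 = 359 - 12*7 = 359 - 84 = 275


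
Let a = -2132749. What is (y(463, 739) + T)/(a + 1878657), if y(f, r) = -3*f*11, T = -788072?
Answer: 803351/254092 ≈ 3.1617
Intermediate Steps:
y(f, r) = -33*f
(y(463, 739) + T)/(a + 1878657) = (-33*463 - 788072)/(-2132749 + 1878657) = (-15279 - 788072)/(-254092) = -803351*(-1/254092) = 803351/254092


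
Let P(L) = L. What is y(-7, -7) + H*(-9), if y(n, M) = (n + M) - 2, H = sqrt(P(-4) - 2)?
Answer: -16 - 9*I*sqrt(6) ≈ -16.0 - 22.045*I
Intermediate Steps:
H = I*sqrt(6) (H = sqrt(-4 - 2) = sqrt(-6) = I*sqrt(6) ≈ 2.4495*I)
y(n, M) = -2 + M + n (y(n, M) = (M + n) - 2 = -2 + M + n)
y(-7, -7) + H*(-9) = (-2 - 7 - 7) + (I*sqrt(6))*(-9) = -16 - 9*I*sqrt(6)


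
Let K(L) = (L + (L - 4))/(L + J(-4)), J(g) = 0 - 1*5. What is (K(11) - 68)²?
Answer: 4225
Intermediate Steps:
J(g) = -5 (J(g) = 0 - 5 = -5)
K(L) = (-4 + 2*L)/(-5 + L) (K(L) = (L + (L - 4))/(L - 5) = (L + (-4 + L))/(-5 + L) = (-4 + 2*L)/(-5 + L))
(K(11) - 68)² = (2*(-2 + 11)/(-5 + 11) - 68)² = (2*9/6 - 68)² = (2*(⅙)*9 - 68)² = (3 - 68)² = (-65)² = 4225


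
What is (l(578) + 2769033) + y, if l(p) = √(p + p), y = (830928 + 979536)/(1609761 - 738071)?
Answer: 1206884911847/435845 ≈ 2.7691e+6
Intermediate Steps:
y = 905232/435845 (y = 1810464/871690 = 1810464*(1/871690) = 905232/435845 ≈ 2.0770)
l(p) = √2*√p (l(p) = √(2*p) = √2*√p)
(l(578) + 2769033) + y = (√2*√578 + 2769033) + 905232/435845 = (√2*(17*√2) + 2769033) + 905232/435845 = (34 + 2769033) + 905232/435845 = 2769067 + 905232/435845 = 1206884911847/435845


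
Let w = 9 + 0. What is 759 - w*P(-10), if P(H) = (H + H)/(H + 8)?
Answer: 669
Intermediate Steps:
P(H) = 2*H/(8 + H) (P(H) = (2*H)/(8 + H) = 2*H/(8 + H))
w = 9
759 - w*P(-10) = 759 - 9*2*(-10)/(8 - 10) = 759 - 9*2*(-10)/(-2) = 759 - 9*2*(-10)*(-½) = 759 - 9*10 = 759 - 1*90 = 759 - 90 = 669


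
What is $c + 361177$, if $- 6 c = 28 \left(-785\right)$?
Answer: $\frac{1094521}{3} \approx 3.6484 \cdot 10^{5}$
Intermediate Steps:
$c = \frac{10990}{3}$ ($c = - \frac{28 \left(-785\right)}{6} = \left(- \frac{1}{6}\right) \left(-21980\right) = \frac{10990}{3} \approx 3663.3$)
$c + 361177 = \frac{10990}{3} + 361177 = \frac{1094521}{3}$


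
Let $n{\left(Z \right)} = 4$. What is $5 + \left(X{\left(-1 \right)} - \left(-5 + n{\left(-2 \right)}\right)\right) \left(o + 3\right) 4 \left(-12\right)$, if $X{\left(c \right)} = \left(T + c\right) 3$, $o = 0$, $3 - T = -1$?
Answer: $-1435$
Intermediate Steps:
$T = 4$ ($T = 3 - -1 = 3 + 1 = 4$)
$X{\left(c \right)} = 12 + 3 c$ ($X{\left(c \right)} = \left(4 + c\right) 3 = 12 + 3 c$)
$5 + \left(X{\left(-1 \right)} - \left(-5 + n{\left(-2 \right)}\right)\right) \left(o + 3\right) 4 \left(-12\right) = 5 + \left(\left(12 + 3 \left(-1\right)\right) + \left(5 - 4\right)\right) \left(0 + 3\right) 4 \left(-12\right) = 5 + \left(\left(12 - 3\right) + \left(5 - 4\right)\right) 3 \cdot 4 \left(-12\right) = 5 + \left(9 + 1\right) 3 \cdot 4 \left(-12\right) = 5 + 10 \cdot 3 \cdot 4 \left(-12\right) = 5 + 30 \cdot 4 \left(-12\right) = 5 + 120 \left(-12\right) = 5 - 1440 = -1435$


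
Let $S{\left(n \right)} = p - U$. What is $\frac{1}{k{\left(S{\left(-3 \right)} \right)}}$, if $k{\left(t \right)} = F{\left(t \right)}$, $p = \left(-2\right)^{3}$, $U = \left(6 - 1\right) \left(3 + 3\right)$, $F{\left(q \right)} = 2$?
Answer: $\frac{1}{2} \approx 0.5$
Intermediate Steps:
$U = 30$ ($U = 5 \cdot 6 = 30$)
$p = -8$
$S{\left(n \right)} = -38$ ($S{\left(n \right)} = -8 - 30 = -38$)
$k{\left(t \right)} = 2$
$\frac{1}{k{\left(S{\left(-3 \right)} \right)}} = \frac{1}{2}$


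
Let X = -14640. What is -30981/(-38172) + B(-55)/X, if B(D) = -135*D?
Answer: 945193/3104656 ≈ 0.30444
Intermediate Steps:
-30981/(-38172) + B(-55)/X = -30981/(-38172) - 135*(-55)/(-14640) = -30981*(-1/38172) + 7425*(-1/14640) = 10327/12724 - 495/976 = 945193/3104656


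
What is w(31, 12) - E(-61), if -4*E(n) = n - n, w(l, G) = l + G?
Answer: 43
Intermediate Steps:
w(l, G) = G + l
E(n) = 0 (E(n) = -(n - n)/4 = -¼*0 = 0)
w(31, 12) - E(-61) = (12 + 31) - 1*0 = 43 + 0 = 43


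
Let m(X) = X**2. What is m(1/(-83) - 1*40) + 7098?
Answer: 59927163/6889 ≈ 8699.0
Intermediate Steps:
m(1/(-83) - 1*40) + 7098 = (1/(-83) - 1*40)**2 + 7098 = (-1/83 - 40)**2 + 7098 = (-3321/83)**2 + 7098 = 11029041/6889 + 7098 = 59927163/6889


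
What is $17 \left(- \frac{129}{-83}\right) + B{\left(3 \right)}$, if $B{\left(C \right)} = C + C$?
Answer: $\frac{2691}{83} \approx 32.422$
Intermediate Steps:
$B{\left(C \right)} = 2 C$
$17 \left(- \frac{129}{-83}\right) + B{\left(3 \right)} = 17 \left(- \frac{129}{-83}\right) + 2 \cdot 3 = 17 \left(\left(-129\right) \left(- \frac{1}{83}\right)\right) + 6 = 17 \cdot \frac{129}{83} + 6 = \frac{2193}{83} + 6 = \frac{2691}{83}$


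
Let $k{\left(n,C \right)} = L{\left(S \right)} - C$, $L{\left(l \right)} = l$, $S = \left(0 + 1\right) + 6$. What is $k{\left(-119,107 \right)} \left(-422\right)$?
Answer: $42200$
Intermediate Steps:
$S = 7$ ($S = 1 + 6 = 7$)
$k{\left(n,C \right)} = 7 - C$
$k{\left(-119,107 \right)} \left(-422\right) = \left(7 - 107\right) \left(-422\right) = \left(-100\right) \left(-422\right) = 42200$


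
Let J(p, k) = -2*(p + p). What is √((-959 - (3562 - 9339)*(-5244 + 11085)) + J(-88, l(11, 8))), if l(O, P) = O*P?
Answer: 5*√1349714 ≈ 5808.9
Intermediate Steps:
J(p, k) = -4*p
√((-959 - (3562 - 9339)*(-5244 + 11085)) + J(-88, l(11, 8))) = √((-959 - (3562 - 9339)*(-5244 + 11085)) - 4*(-88)) = √((-959 - (-5777)*5841) + 352) = √((-959 - 1*(-33743457)) + 352) = √((-959 + 33743457) + 352) = √(33742498 + 352) = √33742850 = 5*√1349714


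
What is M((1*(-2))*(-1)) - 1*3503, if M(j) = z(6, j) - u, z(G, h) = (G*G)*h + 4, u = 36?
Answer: -3463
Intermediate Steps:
z(G, h) = 4 + h*G² (z(G, h) = G²*h + 4 = h*G² + 4 = 4 + h*G²)
M(j) = -32 + 36*j (M(j) = (4 + j*6²) - 1*36 = (4 + j*36) - 36 = (4 + 36*j) - 36 = -32 + 36*j)
M((1*(-2))*(-1)) - 1*3503 = (-32 + 36*((1*(-2))*(-1))) - 1*3503 = (-32 + 36*(-2*(-1))) - 3503 = (-32 + 36*2) - 3503 = (-32 + 72) - 3503 = 40 - 3503 = -3463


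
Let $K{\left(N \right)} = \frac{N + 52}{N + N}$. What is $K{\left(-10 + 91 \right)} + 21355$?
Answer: $\frac{3459643}{162} \approx 21356.0$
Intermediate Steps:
$K{\left(N \right)} = \frac{52 + N}{2 N}$
$K{\left(-10 + 91 \right)} + 21355 = \frac{52 + \left(-10 + 91\right)}{2 \left(-10 + 91\right)} + 21355 = \frac{52 + 81}{2 \cdot 81} + 21355 = \frac{1}{2} \cdot \frac{1}{81} \cdot 133 + 21355 = \frac{133}{162} + 21355 = \frac{3459643}{162}$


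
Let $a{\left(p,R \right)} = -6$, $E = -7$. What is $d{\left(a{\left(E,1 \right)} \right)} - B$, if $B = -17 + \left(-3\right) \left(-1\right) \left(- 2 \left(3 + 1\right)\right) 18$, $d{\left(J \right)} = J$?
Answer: $443$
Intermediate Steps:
$B = -449$ ($B = -17 + 3 \left(\left(-2\right) 4\right) 18 = -17 + 3 \left(-8\right) 18 = -17 - 432 = -449$)
$d{\left(a{\left(E,1 \right)} \right)} - B = -6 - -449 = -6 + 449 = 443$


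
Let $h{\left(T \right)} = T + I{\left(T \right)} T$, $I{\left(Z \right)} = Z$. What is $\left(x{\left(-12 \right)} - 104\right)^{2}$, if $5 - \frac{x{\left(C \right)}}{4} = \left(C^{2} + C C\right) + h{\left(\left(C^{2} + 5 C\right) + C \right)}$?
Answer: $495507600$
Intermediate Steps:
$h{\left(T \right)} = T + T^{2}$ ($h{\left(T \right)} = T + T T = T + T^{2}$)
$x{\left(C \right)} = 20 - 8 C^{2} - 4 \left(C^{2} + 6 C\right) \left(1 + C^{2} + 6 C\right)$ ($x{\left(C \right)} = 20 - 4 \left(\left(C^{2} + C C\right) + \left(\left(C^{2} + 5 C\right) + C\right) \left(1 + \left(\left(C^{2} + 5 C\right) + C\right)\right)\right) = 20 - 4 \left(\left(C^{2} + C^{2}\right) + \left(C^{2} + 6 C\right) \left(1 + \left(C^{2} + 6 C\right)\right)\right) = 20 - 4 \left(2 C^{2} + \left(C^{2} + 6 C\right) \left(1 + C^{2} + 6 C\right)\right) = 20 - \left(8 C^{2} + 4 \left(C^{2} + 6 C\right) \left(1 + C^{2} + 6 C\right)\right) = 20 - 8 C^{2} - 4 \left(C^{2} + 6 C\right) \left(1 + C^{2} + 6 C\right)$)
$\left(x{\left(-12 \right)} - 104\right)^{2} = \left(\left(20 - 8 \left(-12\right)^{2} - - 48 \left(1 - 12 \left(6 - 12\right)\right) \left(6 - 12\right)\right) - 104\right)^{2} = \left(\left(20 - 1152 - \left(-48\right) \left(1 - -72\right) \left(-6\right)\right) - 104\right)^{2} = \left(\left(20 - 1152 - \left(-48\right) \left(1 + 72\right) \left(-6\right)\right) - 104\right)^{2} = \left(\left(20 - 1152 - \left(-48\right) 73 \left(-6\right)\right) - 104\right)^{2} = \left(\left(20 - 1152 - 21024\right) - 104\right)^{2} = \left(-22156 - 104\right)^{2} = \left(-22260\right)^{2} = 495507600$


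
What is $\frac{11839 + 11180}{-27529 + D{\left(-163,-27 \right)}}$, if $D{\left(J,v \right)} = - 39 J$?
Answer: $- \frac{23019}{21172} \approx -1.0872$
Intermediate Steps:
$\frac{11839 + 11180}{-27529 + D{\left(-163,-27 \right)}} = \frac{11839 + 11180}{-27529 - -6357} = \frac{23019}{-27529 + 6357} = \frac{23019}{-21172} = 23019 \left(- \frac{1}{21172}\right) = - \frac{23019}{21172}$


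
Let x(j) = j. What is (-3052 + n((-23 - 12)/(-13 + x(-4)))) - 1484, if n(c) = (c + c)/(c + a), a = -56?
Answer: -594226/131 ≈ -4536.1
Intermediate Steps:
n(c) = 2*c/(-56 + c) (n(c) = (c + c)/(c - 56) = (2*c)/(-56 + c) = 2*c/(-56 + c))
(-3052 + n((-23 - 12)/(-13 + x(-4)))) - 1484 = (-3052 + 2*((-23 - 12)/(-13 - 4))/(-56 + (-23 - 12)/(-13 - 4))) - 1484 = (-3052 + 2*(-35/(-17))/(-56 - 35/(-17))) - 1484 = (-3052 + 2*(-35*(-1/17))/(-56 - 35*(-1/17))) - 1484 = (-3052 + 2*(35/17)/(-56 + 35/17)) - 1484 = (-3052 + 2*(35/17)/(-917/17)) - 1484 = (-3052 + 2*(35/17)*(-17/917)) - 1484 = (-3052 - 10/131) - 1484 = -399822/131 - 1484 = -594226/131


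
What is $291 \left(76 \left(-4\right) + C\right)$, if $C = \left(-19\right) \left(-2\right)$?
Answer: $-77406$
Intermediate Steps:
$C = 38$
$291 \left(76 \left(-4\right) + C\right) = 291 \left(76 \left(-4\right) + 38\right) = 291 \left(-304 + 38\right) = 291 \left(-266\right) = -77406$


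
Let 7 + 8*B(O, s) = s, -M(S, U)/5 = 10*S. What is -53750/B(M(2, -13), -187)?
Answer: 215000/97 ≈ 2216.5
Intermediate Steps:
M(S, U) = -50*S
B(O, s) = -7/8 + s/8
-53750/B(M(2, -13), -187) = -53750/(-7/8 + (⅛)*(-187)) = -53750/(-7/8 - 187/8) = -53750/(-97/4) = -53750*(-4/97) = 215000/97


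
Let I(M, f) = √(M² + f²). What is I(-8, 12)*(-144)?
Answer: -576*√13 ≈ -2076.8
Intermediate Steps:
I(-8, 12)*(-144) = √((-8)² + 12²)*(-144) = √(64 + 144)*(-144) = √208*(-144) = (4*√13)*(-144) = -576*√13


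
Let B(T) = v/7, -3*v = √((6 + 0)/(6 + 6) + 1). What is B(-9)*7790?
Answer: -3895*√6/21 ≈ -454.32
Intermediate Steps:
v = -√6/6 (v = -√((6 + 0)/(6 + 6) + 1)/3 = -√(6/12 + 1)/3 = -√(6*(1/12) + 1)/3 = -√(½ + 1)/3 = -√6/6 ≈ -0.40825)
B(T) = -√6/42 (B(T) = -√6/6/7 = -√6/6*(⅐) = -√6/42)
B(-9)*7790 = -√6/42*7790 = -3895*√6/21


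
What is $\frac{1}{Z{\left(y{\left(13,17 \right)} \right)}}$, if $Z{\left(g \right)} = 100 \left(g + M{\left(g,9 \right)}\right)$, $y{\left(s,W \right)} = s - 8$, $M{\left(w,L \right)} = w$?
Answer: $\frac{1}{1000} \approx 0.001$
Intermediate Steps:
$y{\left(s,W \right)} = -8 + s$ ($y{\left(s,W \right)} = s - 8 = -8 + s$)
$Z{\left(g \right)} = 200 g$ ($Z{\left(g \right)} = 100 \left(g + g\right) = 100 \cdot 2 g = 200 g$)
$\frac{1}{Z{\left(y{\left(13,17 \right)} \right)}} = \frac{1}{200 \left(-8 + 13\right)} = \frac{1}{200 \cdot 5} = \frac{1}{1000}$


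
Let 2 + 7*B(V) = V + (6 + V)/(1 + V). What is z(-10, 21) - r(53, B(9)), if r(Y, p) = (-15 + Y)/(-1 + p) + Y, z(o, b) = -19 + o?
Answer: -778/3 ≈ -259.33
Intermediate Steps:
B(V) = -2/7 + V/7 + (6 + V)/(7*(1 + V)) (B(V) = -2/7 + (V + (6 + V)/(1 + V))/7 = -2/7 + (V/7 + (6 + V)/(7*(1 + V))) = -2/7 + V/7 + (6 + V)/(7*(1 + V)))
r(Y, p) = Y + (-15 + Y)/(-1 + p) (r(Y, p) = (-15 + Y)/(-1 + p) + Y = Y + (-15 + Y)/(-1 + p))
z(-10, 21) - r(53, B(9)) = (-19 - 10) - (-15 + 53*((4 + 9²)/(7*(1 + 9))))/(-1 + (4 + 9²)/(7*(1 + 9))) = -29 - (-15 + 53*((⅐)*(4 + 81)/10))/(-1 + (⅐)*(4 + 81)/10) = -29 - (-15 + 53*((⅐)*(⅒)*85))/(-1 + (⅐)*(⅒)*85) = -29 - (-15 + 53*(17/14))/(-1 + 17/14) = -29 - (-15 + 901/14)/3/14 = -29 - 14*691/(3*14) = -29 - 1*691/3 = -29 - 691/3 = -778/3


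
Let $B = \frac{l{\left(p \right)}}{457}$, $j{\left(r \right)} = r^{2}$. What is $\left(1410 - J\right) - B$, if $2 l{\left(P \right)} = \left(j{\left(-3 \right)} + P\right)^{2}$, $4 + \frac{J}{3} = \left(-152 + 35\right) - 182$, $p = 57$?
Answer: $\frac{1057605}{457} \approx 2314.2$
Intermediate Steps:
$J = -909$ ($J = -12 + 3 \left(\left(-152 + 35\right) - 182\right) = -12 + 3 \left(-117 - 182\right) = -12 + 3 \left(-299\right) = -12 - 897 = -909$)
$l{\left(P \right)} = \frac{\left(9 + P\right)^{2}}{2}$ ($l{\left(P \right)} = \frac{\left(\left(-3\right)^{2} + P\right)^{2}}{2} = \frac{\left(9 + P\right)^{2}}{2}$)
$B = \frac{2178}{457}$ ($B = \frac{\frac{1}{2} \left(9 + 57\right)^{2}}{457} = \frac{66^{2}}{2} \cdot \frac{1}{457} = \frac{1}{2} \cdot 4356 \cdot \frac{1}{457} = 2178 \cdot \frac{1}{457} = \frac{2178}{457} \approx 4.7659$)
$\left(1410 - J\right) - B = \left(1410 - -909\right) - \frac{2178}{457} = \left(1410 + 909\right) - \frac{2178}{457} = 2319 - \frac{2178}{457} = \frac{1057605}{457}$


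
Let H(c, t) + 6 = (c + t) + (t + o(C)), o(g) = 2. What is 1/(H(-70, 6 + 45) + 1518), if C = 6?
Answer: 1/1546 ≈ 0.00064683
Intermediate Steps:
H(c, t) = -4 + c + 2*t (H(c, t) = -6 + ((c + t) + (t + 2)) = -6 + ((c + t) + (2 + t)) = -6 + (2 + c + 2*t) = -4 + c + 2*t)
1/(H(-70, 6 + 45) + 1518) = 1/((-4 - 70 + 2*(6 + 45)) + 1518) = 1/((-4 - 70 + 2*51) + 1518) = 1/((-4 - 70 + 102) + 1518) = 1/(28 + 1518) = 1/1546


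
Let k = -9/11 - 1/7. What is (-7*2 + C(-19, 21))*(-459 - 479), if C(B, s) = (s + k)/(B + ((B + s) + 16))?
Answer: 351214/11 ≈ 31929.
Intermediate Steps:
k = -74/77 (k = -9*1/11 - 1*1/7 = -9/11 - 1/7 = -74/77 ≈ -0.96104)
C(B, s) = (-74/77 + s)/(16 + s + 2*B) (C(B, s) = (s - 74/77)/(B + ((B + s) + 16)) = (-74/77 + s)/(B + (16 + B + s)) = (-74/77 + s)/(16 + s + 2*B))
(-7*2 + C(-19, 21))*(-459 - 479) = (-7*2 + (-74/77 + 21)/(16 + 21 + 2*(-19)))*(-459 - 479) = (-14 + (1543/77)/(16 + 21 - 38))*(-938) = (-14 + (1543/77)/(-1))*(-938) = (-14 - 1*1543/77)*(-938) = (-14 - 1543/77)*(-938) = -2621/77*(-938) = 351214/11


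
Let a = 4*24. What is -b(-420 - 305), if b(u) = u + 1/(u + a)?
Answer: 456026/629 ≈ 725.00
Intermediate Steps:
a = 96
b(u) = u + 1/(96 + u) (b(u) = u + 1/(u + 96) = u + 1/(96 + u))
-b(-420 - 305) = -(1 + (-420 - 305)**2 + 96*(-420 - 305))/(96 + (-420 - 305)) = -(1 + (-725)**2 + 96*(-725))/(96 - 725) = -(1 + 525625 - 69600)/(-629) = -(-1)*456026/629 = -1*(-456026/629) = 456026/629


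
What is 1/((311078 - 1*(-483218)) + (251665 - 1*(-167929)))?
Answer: 1/1213890 ≈ 8.2380e-7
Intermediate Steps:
1/((311078 - 1*(-483218)) + (251665 - 1*(-167929))) = 1/((311078 + 483218) + (251665 + 167929)) = 1/(794296 + 419594) = 1/1213890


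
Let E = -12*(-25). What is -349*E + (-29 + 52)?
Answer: -104677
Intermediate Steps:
E = 300
-349*E + (-29 + 52) = -349*300 + (-29 + 52) = -104700 + 23 = -104677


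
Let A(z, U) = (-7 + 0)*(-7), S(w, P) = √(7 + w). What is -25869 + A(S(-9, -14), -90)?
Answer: -25820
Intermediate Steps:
A(z, U) = 49 (A(z, U) = -7*(-7) = 49)
-25869 + A(S(-9, -14), -90) = -25869 + 49 = -25820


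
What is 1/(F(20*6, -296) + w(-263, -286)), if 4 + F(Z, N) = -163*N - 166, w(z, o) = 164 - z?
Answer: 1/48505 ≈ 2.0616e-5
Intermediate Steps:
F(Z, N) = -170 - 163*N (F(Z, N) = -4 + (-163*N - 166) = -4 + (-166 - 163*N) = -170 - 163*N)
1/(F(20*6, -296) + w(-263, -286)) = 1/((-170 - 163*(-296)) + (164 - 1*(-263))) = 1/((-170 + 48248) + (164 + 263)) = 1/(48078 + 427) = 1/48505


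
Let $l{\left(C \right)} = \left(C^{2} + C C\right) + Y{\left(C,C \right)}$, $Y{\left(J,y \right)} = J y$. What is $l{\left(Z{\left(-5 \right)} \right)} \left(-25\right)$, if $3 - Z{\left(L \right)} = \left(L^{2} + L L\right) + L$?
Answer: $-132300$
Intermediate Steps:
$Z{\left(L \right)} = 3 - L - 2 L^{2}$ ($Z{\left(L \right)} = 3 - \left(\left(L^{2} + L L\right) + L\right) = 3 - \left(\left(L^{2} + L^{2}\right) + L\right) = 3 - \left(2 L^{2} + L\right) = 3 - \left(L + 2 L^{2}\right) = 3 - L - 2 L^{2}$)
$l{\left(C \right)} = 3 C^{2}$ ($l{\left(C \right)} = \left(C^{2} + C C\right) + C C = \left(C^{2} + C^{2}\right) + C^{2} = 2 C^{2} + C^{2} = 3 C^{2}$)
$l{\left(Z{\left(-5 \right)} \right)} \left(-25\right) = 3 \left(3 - -5 - 2 \left(-5\right)^{2}\right)^{2} \left(-25\right) = 3 \left(3 + 5 - 50\right)^{2} \left(-25\right) = 3 \left(-42\right)^{2} \left(-25\right) = 3 \cdot 1764 \left(-25\right) = 5292 \left(-25\right) = -132300$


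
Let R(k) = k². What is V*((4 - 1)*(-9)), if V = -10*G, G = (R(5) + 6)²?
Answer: 259470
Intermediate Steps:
G = 961 (G = (5² + 6)² = (25 + 6)² = 31² = 961)
V = -9610 (V = -10*961 = -9610)
V*((4 - 1)*(-9)) = -9610*(4 - 1)*(-9) = -28830*(-9) = -9610*(-27) = 259470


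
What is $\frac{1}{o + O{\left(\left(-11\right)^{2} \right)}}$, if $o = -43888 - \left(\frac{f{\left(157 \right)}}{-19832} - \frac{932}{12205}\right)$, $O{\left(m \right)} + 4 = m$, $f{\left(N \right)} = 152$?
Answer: $- \frac{30256195}{1324341369022} \approx -2.2846 \cdot 10^{-5}$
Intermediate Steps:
$O{\left(m \right)} = -4 + m$
$o = - \frac{1327881343837}{30256195}$ ($o = -43888 - \left(\frac{152}{-19832} - \frac{932}{12205}\right) = -43888 - \left(152 \left(- \frac{1}{19832}\right) - \frac{932}{12205}\right) = -43888 - \left(- \frac{19}{2479} - \frac{932}{12205}\right) = -43888 - - \frac{2542323}{30256195} = -43888 + \frac{2542323}{30256195} = - \frac{1327881343837}{30256195} \approx -43888.0$)
$\frac{1}{o + O{\left(\left(-11\right)^{2} \right)}} = \frac{1}{- \frac{1327881343837}{30256195} - \left(4 - \left(-11\right)^{2}\right)} = \frac{1}{- \frac{1327881343837}{30256195} + \left(-4 + 121\right)} = \frac{1}{- \frac{1327881343837}{30256195} + 117} = \frac{1}{- \frac{1324341369022}{30256195}} = - \frac{30256195}{1324341369022}$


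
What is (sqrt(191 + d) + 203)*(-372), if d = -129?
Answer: -75516 - 372*sqrt(62) ≈ -78445.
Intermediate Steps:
(sqrt(191 + d) + 203)*(-372) = (sqrt(191 - 129) + 203)*(-372) = (sqrt(62) + 203)*(-372) = (203 + sqrt(62))*(-372) = -75516 - 372*sqrt(62)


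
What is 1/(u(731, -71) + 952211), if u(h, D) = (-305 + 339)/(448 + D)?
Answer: 377/358983581 ≈ 1.0502e-6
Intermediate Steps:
u(h, D) = 34/(448 + D)
1/(u(731, -71) + 952211) = 1/(34/(448 - 71) + 952211) = 1/(34/377 + 952211) = 1/(358983581/377) = 377/358983581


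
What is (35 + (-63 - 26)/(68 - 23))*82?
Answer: 121852/45 ≈ 2707.8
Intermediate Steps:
(35 + (-63 - 26)/(68 - 23))*82 = (35 - 89/45)*82 = (1486/45)*82 = 121852/45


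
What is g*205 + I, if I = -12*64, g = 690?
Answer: 140682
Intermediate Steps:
I = -768
g*205 + I = 690*205 - 768 = 141450 - 768 = 140682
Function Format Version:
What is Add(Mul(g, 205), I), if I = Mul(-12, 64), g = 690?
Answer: 140682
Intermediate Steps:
I = -768
Add(Mul(g, 205), I) = Add(Mul(690, 205), -768) = Add(141450, -768) = 140682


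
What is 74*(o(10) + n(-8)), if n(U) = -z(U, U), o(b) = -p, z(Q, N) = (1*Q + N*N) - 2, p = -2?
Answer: -3848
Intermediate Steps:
z(Q, N) = -2 + Q + N² (z(Q, N) = (Q + N²) - 2 = -2 + Q + N²)
o(b) = 2 (o(b) = -1*(-2) = 2)
n(U) = 2 - U - U² (n(U) = -(-2 + U + U²) = 2 - U - U²)
74*(o(10) + n(-8)) = 74*(2 + (2 - 1*(-8) - 1*(-8)²)) = 74*(2 + (2 + 8 - 1*64)) = 74*(2 + (2 + 8 - 64)) = 74*(2 - 54) = 74*(-52) = -3848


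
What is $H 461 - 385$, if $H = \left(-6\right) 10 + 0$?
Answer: $-28045$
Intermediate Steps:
$H = -60$ ($H = -60 + 0 = -60$)
$H 461 - 385 = \left(-60\right) 461 - 385 = -27660 - 385 = -28045$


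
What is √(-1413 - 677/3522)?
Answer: I*√17529920286/3522 ≈ 37.592*I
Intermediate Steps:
√(-1413 - 677/3522) = √(-4977263/3522) = I*√17529920286/3522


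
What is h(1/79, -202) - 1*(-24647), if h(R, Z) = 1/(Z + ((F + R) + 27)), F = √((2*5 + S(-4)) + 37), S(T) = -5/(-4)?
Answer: 18810768197593/763207391 - 12482*√193/763207391 ≈ 24647.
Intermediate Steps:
S(T) = 5/4 (S(T) = -5*(-¼) = 5/4)
F = √193/2 (F = √((2*5 + 5/4) + 37) = √((10 + 5/4) + 37) = √(45/4 + 37) = √(193/4) = √193/2 ≈ 6.9462)
h(R, Z) = 1/(27 + R + Z + √193/2) (h(R, Z) = 1/(Z + ((√193/2 + R) + 27)) = 1/(Z + ((R + √193/2) + 27)) = 1/(Z + (27 + R + √193/2)) = 1/(27 + R + Z + √193/2))
h(1/79, -202) - 1*(-24647) = 2/(54 + √193 + 2/79 + 2*(-202)) - 1*(-24647) = 2/(54 + √193 + 2*(1/79) - 404) + 24647 = 2/(54 + √193 + 2/79 - 404) + 24647 = 2/(-27648/79 + √193) + 24647 = 24647 + 2/(-27648/79 + √193)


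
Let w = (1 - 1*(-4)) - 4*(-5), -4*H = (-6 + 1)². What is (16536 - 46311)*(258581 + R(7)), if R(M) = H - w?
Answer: -30793275225/4 ≈ -7.6983e+9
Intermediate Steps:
H = -25/4 (H = -(-6 + 1)²/4 = -¼*(-5)² = -¼*25 = -25/4 ≈ -6.2500)
w = 25 (w = (1 + 4) + 20 = 5 + 20 = 25)
R(M) = -125/4 (R(M) = -25/4 - 1*25 = -25/4 - 25 = -125/4)
(16536 - 46311)*(258581 + R(7)) = (16536 - 46311)*(258581 - 125/4) = -29775*1034199/4 = -30793275225/4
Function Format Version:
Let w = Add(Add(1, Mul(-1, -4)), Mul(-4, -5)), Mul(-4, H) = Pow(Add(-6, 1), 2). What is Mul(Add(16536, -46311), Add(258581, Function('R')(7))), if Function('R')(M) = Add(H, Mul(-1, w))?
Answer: Rational(-30793275225, 4) ≈ -7.6983e+9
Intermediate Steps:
H = Rational(-25, 4) (H = Mul(Rational(-1, 4), Pow(Add(-6, 1), 2)) = Mul(Rational(-1, 4), Pow(-5, 2)) = Mul(Rational(-1, 4), 25) = Rational(-25, 4) ≈ -6.2500)
w = 25 (w = Add(Add(1, 4), 20) = Add(5, 20) = 25)
Function('R')(M) = Rational(-125, 4) (Function('R')(M) = Add(Rational(-25, 4), Mul(-1, 25)) = Add(Rational(-25, 4), -25) = Rational(-125, 4))
Mul(Add(16536, -46311), Add(258581, Function('R')(7))) = Mul(Add(16536, -46311), Add(258581, Rational(-125, 4))) = Mul(-29775, Rational(1034199, 4)) = Rational(-30793275225, 4)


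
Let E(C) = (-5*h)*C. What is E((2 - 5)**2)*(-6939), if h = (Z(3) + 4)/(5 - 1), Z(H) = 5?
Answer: 2810295/4 ≈ 7.0257e+5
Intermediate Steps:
h = 9/4 (h = (5 + 4)/(5 - 1) = 9/4 ≈ 2.2500)
E(C) = -45*C/4 (E(C) = (-5*9/4)*C = -45*C/4)
E((2 - 5)**2)*(-6939) = -45*(2 - 5)**2/4*(-6939) = -45/4*(-3)**2*(-6939) = -45/4*9*(-6939) = -405/4*(-6939) = 2810295/4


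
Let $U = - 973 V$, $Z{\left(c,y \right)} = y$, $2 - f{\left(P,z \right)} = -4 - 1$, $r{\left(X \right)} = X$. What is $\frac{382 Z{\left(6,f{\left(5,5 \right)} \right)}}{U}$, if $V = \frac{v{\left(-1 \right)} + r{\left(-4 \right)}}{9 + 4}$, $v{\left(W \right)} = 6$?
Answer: $- \frac{2483}{139} \approx -17.863$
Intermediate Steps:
$f{\left(P,z \right)} = 7$ ($f{\left(P,z \right)} = 2 - \left(-4 - 1\right) = 2 - -5 = 2 + 5 = 7$)
$V = \frac{2}{13}$ ($V = \frac{6 - 4}{9 + 4} = \frac{2}{13} \approx 0.15385$)
$U = - \frac{1946}{13}$ ($U = \left(-973\right) \frac{2}{13} = - \frac{1946}{13} \approx -149.69$)
$\frac{382 Z{\left(6,f{\left(5,5 \right)} \right)}}{U} = \frac{382 \cdot 7}{- \frac{1946}{13}} = 2674 \left(- \frac{13}{1946}\right) = - \frac{2483}{139}$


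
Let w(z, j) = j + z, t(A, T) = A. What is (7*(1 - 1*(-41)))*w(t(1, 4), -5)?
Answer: -1176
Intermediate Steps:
(7*(1 - 1*(-41)))*w(t(1, 4), -5) = (7*(1 - 1*(-41)))*(-5 + 1) = (7*(1 + 41))*(-4) = (7*42)*(-4) = 294*(-4) = -1176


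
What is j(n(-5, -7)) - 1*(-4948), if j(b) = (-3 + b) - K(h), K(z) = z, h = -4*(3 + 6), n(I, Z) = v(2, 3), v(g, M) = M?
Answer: 4984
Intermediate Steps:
n(I, Z) = 3
h = -36 (h = -4*9 = -36)
j(b) = 33 + b (j(b) = (-3 + b) - 1*(-36) = (-3 + b) + 36 = 33 + b)
j(n(-5, -7)) - 1*(-4948) = (33 + 3) - 1*(-4948) = 36 + 4948 = 4984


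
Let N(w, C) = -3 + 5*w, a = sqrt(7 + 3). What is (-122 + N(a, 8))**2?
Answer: 15875 - 1250*sqrt(10) ≈ 11922.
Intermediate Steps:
a = sqrt(10) ≈ 3.1623
(-122 + N(a, 8))**2 = (-122 + (-3 + 5*sqrt(10)))**2 = (-125 + 5*sqrt(10))**2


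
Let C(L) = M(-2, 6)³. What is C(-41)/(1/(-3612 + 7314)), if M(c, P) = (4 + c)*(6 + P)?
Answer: 51176448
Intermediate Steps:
C(L) = 13824 (C(L) = (24 + 4*6 + 6*(-2) + 6*(-2))³ = (24 + 24 - 12 - 12)³ = 24³ = 13824)
C(-41)/(1/(-3612 + 7314)) = 13824/(1/(-3612 + 7314)) = 13824/(1/3702) = 13824*3702 = 51176448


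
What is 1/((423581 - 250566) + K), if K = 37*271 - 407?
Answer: 1/182635 ≈ 5.4754e-6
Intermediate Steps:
K = 9620 (K = 10027 - 407 = 9620)
1/((423581 - 250566) + K) = 1/((423581 - 250566) + 9620) = 1/(173015 + 9620) = 1/182635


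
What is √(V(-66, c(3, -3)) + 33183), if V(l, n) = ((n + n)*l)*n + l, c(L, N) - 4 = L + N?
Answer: 3*√3445 ≈ 176.08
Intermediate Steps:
c(L, N) = 4 + L + N (c(L, N) = 4 + (L + N) = 4 + L + N)
V(l, n) = l + 2*l*n² (V(l, n) = ((2*n)*l)*n + l = (2*l*n)*n + l = 2*l*n² + l = l + 2*l*n²)
√(V(-66, c(3, -3)) + 33183) = √(-66*(1 + 2*(4 + 3 - 3)²) + 33183) = √(-66*(1 + 2*4²) + 33183) = √(-66*(1 + 2*16) + 33183) = √(-66*(1 + 32) + 33183) = √(-66*33 + 33183) = √(-2178 + 33183) = √31005 = 3*√3445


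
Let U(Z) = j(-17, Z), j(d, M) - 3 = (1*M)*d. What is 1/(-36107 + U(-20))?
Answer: -1/35764 ≈ -2.7961e-5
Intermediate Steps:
j(d, M) = 3 + M*d (j(d, M) = 3 + (1*M)*d = 3 + M*d)
U(Z) = 3 - 17*Z (U(Z) = 3 + Z*(-17) = 3 - 17*Z)
1/(-36107 + U(-20)) = 1/(-36107 + (3 - 17*(-20))) = 1/(-36107 + (3 + 340)) = 1/(-36107 + 343) = 1/(-35764) = -1/35764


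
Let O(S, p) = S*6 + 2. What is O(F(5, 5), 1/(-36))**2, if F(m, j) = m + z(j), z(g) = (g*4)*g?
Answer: 399424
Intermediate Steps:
z(g) = 4*g**2 (z(g) = (4*g)*g = 4*g**2)
F(m, j) = m + 4*j**2
O(S, p) = 2 + 6*S (O(S, p) = 6*S + 2 = 2 + 6*S)
O(F(5, 5), 1/(-36))**2 = (2 + 6*(5 + 4*5**2))**2 = (2 + 6*(5 + 4*25))**2 = (2 + 6*(5 + 100))**2 = (2 + 6*105)**2 = (2 + 630)**2 = 632**2 = 399424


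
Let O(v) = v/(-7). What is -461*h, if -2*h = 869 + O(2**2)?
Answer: 2802419/14 ≈ 2.0017e+5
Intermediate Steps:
O(v) = -v/7 (O(v) = v*(-1/7) = -v/7)
h = -6079/14 (h = -(869 - 1/7*2**2)/2 = -(869 - 1/7*4)/2 = -(869 - 4/7)/2 = -1/2*6079/7 = -6079/14 ≈ -434.21)
-461*h = -461*(-6079/14) = 2802419/14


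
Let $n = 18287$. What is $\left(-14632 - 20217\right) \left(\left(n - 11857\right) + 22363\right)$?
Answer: $-1003407257$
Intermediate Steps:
$\left(-14632 - 20217\right) \left(\left(n - 11857\right) + 22363\right) = \left(-14632 - 20217\right) \left(\left(18287 - 11857\right) + 22363\right) = - 34849 \left(\left(18287 - 11857\right) + 22363\right) = - 34849 \left(6430 + 22363\right) = \left(-34849\right) 28793 = -1003407257$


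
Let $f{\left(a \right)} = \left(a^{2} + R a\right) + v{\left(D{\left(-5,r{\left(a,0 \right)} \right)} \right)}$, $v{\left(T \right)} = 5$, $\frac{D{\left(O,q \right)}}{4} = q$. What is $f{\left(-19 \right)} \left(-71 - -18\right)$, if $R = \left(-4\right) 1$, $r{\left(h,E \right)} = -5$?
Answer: $-23426$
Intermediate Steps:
$D{\left(O,q \right)} = 4 q$
$R = -4$
$f{\left(a \right)} = 5 + a^{2} - 4 a$ ($f{\left(a \right)} = \left(a^{2} - 4 a\right) + 5 = 5 + a^{2} - 4 a$)
$f{\left(-19 \right)} \left(-71 - -18\right) = \left(5 + \left(-19\right)^{2} - -76\right) \left(-71 - -18\right) = \left(5 + 361 + 76\right) \left(-71 + 18\right) = 442 \left(-53\right) = -23426$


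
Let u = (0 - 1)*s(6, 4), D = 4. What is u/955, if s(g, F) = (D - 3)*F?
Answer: -4/955 ≈ -0.0041885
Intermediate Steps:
s(g, F) = F (s(g, F) = (4 - 3)*F = 1*F = F)
u = -4 (u = (0 - 1)*4 = -1*4 = -4)
u/955 = -4/955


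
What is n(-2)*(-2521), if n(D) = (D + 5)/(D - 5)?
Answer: 7563/7 ≈ 1080.4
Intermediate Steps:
n(D) = (5 + D)/(-5 + D)
n(-2)*(-2521) = ((5 - 2)/(-5 - 2))*(-2521) = (3/(-7))*(-2521) = -1/7*3*(-2521) = -3/7*(-2521) = 7563/7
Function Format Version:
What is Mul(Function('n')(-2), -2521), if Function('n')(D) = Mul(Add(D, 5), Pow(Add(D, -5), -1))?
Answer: Rational(7563, 7) ≈ 1080.4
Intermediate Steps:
Function('n')(D) = Mul(Pow(Add(-5, D), -1), Add(5, D)) (Function('n')(D) = Mul(Add(5, D), Pow(Add(-5, D), -1)) = Mul(Pow(Add(-5, D), -1), Add(5, D)))
Mul(Function('n')(-2), -2521) = Mul(Mul(Pow(Add(-5, -2), -1), Add(5, -2)), -2521) = Mul(Mul(Pow(-7, -1), 3), -2521) = Mul(Mul(Rational(-1, 7), 3), -2521) = Mul(Rational(-3, 7), -2521) = Rational(7563, 7)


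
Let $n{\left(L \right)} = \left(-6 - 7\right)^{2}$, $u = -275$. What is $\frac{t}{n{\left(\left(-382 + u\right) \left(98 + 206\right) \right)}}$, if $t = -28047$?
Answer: $- \frac{28047}{169} \approx -165.96$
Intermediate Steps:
$n{\left(L \right)} = 169$ ($n{\left(L \right)} = \left(-13\right)^{2} = 169$)
$\frac{t}{n{\left(\left(-382 + u\right) \left(98 + 206\right) \right)}} = - \frac{28047}{169}$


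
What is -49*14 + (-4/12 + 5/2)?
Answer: -4103/6 ≈ -683.83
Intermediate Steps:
-49*14 + (-4/12 + 5/2) = -686 + (-4*1/12 + 5*(½)) = -686 + (-⅓ + 5/2) = -686 + 13/6 = -4103/6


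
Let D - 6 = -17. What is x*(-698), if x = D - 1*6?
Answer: 11866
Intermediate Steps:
D = -11 (D = 6 - 17 = -11)
x = -17 (x = -11 - 1*6 = -11 - 6 = -17)
x*(-698) = -17*(-698) = 11866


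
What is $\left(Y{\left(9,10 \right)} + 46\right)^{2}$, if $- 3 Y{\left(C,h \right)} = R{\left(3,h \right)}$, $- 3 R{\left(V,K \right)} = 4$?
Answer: $\frac{174724}{81} \approx 2157.1$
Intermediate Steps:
$R{\left(V,K \right)} = - \frac{4}{3}$ ($R{\left(V,K \right)} = \left(- \frac{1}{3}\right) 4 = - \frac{4}{3}$)
$Y{\left(C,h \right)} = \frac{4}{9}$ ($Y{\left(C,h \right)} = \left(- \frac{1}{3}\right) \left(- \frac{4}{3}\right) = \frac{4}{9}$)
$\left(Y{\left(9,10 \right)} + 46\right)^{2} = \left(\frac{4}{9} + 46\right)^{2} = \left(\frac{418}{9}\right)^{2} = \frac{174724}{81}$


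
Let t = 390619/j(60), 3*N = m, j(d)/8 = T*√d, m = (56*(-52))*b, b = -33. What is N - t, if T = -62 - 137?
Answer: 32032 + 390619*√15/47760 ≈ 32064.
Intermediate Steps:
T = -199
m = 96096 (m = (56*(-52))*(-33) = -2912*(-33) = 96096)
j(d) = -1592*√d (j(d) = 8*(-199*√d) = -1592*√d)
N = 32032 (N = (⅓)*96096 = 32032)
t = -390619*√15/47760 (t = 390619/((-3184*√15)) = 390619*(-√15/47760) = -390619*√15/47760 ≈ -31.676)
N - t = 32032 - (-390619)*√15/47760 = 32032 + 390619*√15/47760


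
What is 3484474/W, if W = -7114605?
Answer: -3484474/7114605 ≈ -0.48976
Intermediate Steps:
3484474/W = 3484474/(-7114605) = 3484474*(-1/7114605) = -3484474/7114605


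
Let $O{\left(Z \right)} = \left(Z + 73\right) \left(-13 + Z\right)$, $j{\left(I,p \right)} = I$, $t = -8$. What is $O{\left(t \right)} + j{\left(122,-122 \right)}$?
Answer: $-1243$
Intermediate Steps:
$O{\left(Z \right)} = \left(-13 + Z\right) \left(73 + Z\right)$ ($O{\left(Z \right)} = \left(73 + Z\right) \left(-13 + Z\right) = \left(-13 + Z\right) \left(73 + Z\right)$)
$O{\left(t \right)} + j{\left(122,-122 \right)} = \left(-949 + \left(-8\right)^{2} + 60 \left(-8\right)\right) + 122 = \left(-949 + 64 - 480\right) + 122 = -1365 + 122 = -1243$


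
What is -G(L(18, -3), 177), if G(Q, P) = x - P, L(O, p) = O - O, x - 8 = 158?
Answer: 11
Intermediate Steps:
x = 166 (x = 8 + 158 = 166)
L(O, p) = 0
G(Q, P) = 166 - P
-G(L(18, -3), 177) = -(166 - 1*177) = -(166 - 177) = -1*(-11) = 11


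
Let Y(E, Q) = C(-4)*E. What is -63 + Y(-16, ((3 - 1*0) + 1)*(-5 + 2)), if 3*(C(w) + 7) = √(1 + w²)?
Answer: 49 - 16*√17/3 ≈ 27.010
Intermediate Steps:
C(w) = -7 + √(1 + w²)/3
Y(E, Q) = E*(-7 + √17/3) (Y(E, Q) = (-7 + √(1 + (-4)²)/3)*E = (-7 + √(1 + 16)/3)*E = (-7 + √17/3)*E = E*(-7 + √17/3))
-63 + Y(-16, ((3 - 1*0) + 1)*(-5 + 2)) = -63 + (⅓)*(-16)*(-21 + √17) = -63 + (112 - 16*√17/3) = 49 - 16*√17/3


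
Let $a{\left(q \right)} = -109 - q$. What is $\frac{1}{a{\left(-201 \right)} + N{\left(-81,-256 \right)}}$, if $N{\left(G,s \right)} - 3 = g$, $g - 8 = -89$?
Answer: $\frac{1}{14} \approx 0.071429$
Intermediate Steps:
$g = -81$ ($g = 8 - 89 = -81$)
$N{\left(G,s \right)} = -78$ ($N{\left(G,s \right)} = 3 - 81 = -78$)
$\frac{1}{a{\left(-201 \right)} + N{\left(-81,-256 \right)}} = \frac{1}{\left(-109 - -201\right) - 78} = \frac{1}{\left(-109 + 201\right) - 78} = \frac{1}{92 - 78} = \frac{1}{14}$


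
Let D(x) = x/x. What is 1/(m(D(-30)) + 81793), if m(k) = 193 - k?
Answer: 1/81985 ≈ 1.2197e-5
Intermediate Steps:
D(x) = 1
1/(m(D(-30)) + 81793) = 1/((193 - 1*1) + 81793) = 1/((193 - 1) + 81793) = 1/(192 + 81793) = 1/81985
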